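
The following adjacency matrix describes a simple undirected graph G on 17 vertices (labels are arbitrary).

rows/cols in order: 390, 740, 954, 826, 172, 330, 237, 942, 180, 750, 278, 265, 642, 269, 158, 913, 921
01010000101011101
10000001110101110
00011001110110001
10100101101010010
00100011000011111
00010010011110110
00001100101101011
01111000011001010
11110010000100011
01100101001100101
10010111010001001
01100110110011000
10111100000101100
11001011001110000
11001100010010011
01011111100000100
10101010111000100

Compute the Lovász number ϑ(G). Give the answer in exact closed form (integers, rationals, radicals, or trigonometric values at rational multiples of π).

deg(172) = 8; N(172) = {954, 237, 942, 642, 269, 158, 913, 921}.
N(278) = {390, 826, 330, 237, 942, 750, 269, 921}, |N(278)| = 8.
Vertex 740 has 8 neighbors: 390, 942, 180, 750, 265, 269, 158, 913.
N(942) = {740, 954, 826, 172, 750, 278, 269, 913}, |N(942)| = 8.
17-vertex 8-regular graph: strongly regular (17,8,3,4).
Distinct eigenvalues (to 6 d.p.): [8.0, 1.561553, -2.561553].
−17·(-sqrt(17)/2 - 1/2) / ((8)−(-sqrt(17)/2 - 1/2)) = sqrt(17) = ϑ(G).
Numerically 4.1231.

sqrt(17)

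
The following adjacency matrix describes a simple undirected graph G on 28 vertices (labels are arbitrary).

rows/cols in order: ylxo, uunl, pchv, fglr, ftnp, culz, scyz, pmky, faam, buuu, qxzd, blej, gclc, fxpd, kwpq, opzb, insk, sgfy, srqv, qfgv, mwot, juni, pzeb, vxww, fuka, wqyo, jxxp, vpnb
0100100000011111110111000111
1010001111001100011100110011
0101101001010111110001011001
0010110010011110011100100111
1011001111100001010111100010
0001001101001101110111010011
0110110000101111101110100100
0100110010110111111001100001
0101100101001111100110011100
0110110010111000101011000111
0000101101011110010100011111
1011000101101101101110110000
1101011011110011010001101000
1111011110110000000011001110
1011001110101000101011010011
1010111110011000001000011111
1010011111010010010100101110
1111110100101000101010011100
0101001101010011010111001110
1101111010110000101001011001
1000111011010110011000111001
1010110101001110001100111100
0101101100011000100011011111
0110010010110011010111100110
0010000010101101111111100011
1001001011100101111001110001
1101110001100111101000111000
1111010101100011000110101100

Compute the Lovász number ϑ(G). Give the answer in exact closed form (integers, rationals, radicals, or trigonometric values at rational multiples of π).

7

Vertex gclc has 15 neighbors: ylxo, uunl, fglr, culz, scyz, faam, buuu, qxzd, blej, kwpq, opzb, sgfy, juni, pzeb, fuka.
N(pchv) = {uunl, fglr, ftnp, scyz, buuu, blej, fxpd, kwpq, opzb, insk, sgfy, juni, vxww, fuka, vpnb}, |N(pchv)| = 15.
N(buuu) = {uunl, pchv, ftnp, culz, faam, qxzd, blej, gclc, insk, srqv, mwot, juni, wqyo, jxxp, vpnb}, |N(buuu)| = 15.
N(fxpd) = {ylxo, uunl, pchv, fglr, culz, scyz, pmky, faam, qxzd, blej, mwot, juni, fuka, wqyo, jxxp}, |N(fxpd)| = 15.
28-vertex 15-regular graph: Kneser-type, 2-subsets of [8].
spec(A) ≈ [15.0, 1.0, -5.0] (distinct, 5 d.p.).
λ_max=15, λ_min=-5; ϑ = −28·λ_min/(λ_max−λ_min) = 7.
ϑ(G) ≈ 7.000000000.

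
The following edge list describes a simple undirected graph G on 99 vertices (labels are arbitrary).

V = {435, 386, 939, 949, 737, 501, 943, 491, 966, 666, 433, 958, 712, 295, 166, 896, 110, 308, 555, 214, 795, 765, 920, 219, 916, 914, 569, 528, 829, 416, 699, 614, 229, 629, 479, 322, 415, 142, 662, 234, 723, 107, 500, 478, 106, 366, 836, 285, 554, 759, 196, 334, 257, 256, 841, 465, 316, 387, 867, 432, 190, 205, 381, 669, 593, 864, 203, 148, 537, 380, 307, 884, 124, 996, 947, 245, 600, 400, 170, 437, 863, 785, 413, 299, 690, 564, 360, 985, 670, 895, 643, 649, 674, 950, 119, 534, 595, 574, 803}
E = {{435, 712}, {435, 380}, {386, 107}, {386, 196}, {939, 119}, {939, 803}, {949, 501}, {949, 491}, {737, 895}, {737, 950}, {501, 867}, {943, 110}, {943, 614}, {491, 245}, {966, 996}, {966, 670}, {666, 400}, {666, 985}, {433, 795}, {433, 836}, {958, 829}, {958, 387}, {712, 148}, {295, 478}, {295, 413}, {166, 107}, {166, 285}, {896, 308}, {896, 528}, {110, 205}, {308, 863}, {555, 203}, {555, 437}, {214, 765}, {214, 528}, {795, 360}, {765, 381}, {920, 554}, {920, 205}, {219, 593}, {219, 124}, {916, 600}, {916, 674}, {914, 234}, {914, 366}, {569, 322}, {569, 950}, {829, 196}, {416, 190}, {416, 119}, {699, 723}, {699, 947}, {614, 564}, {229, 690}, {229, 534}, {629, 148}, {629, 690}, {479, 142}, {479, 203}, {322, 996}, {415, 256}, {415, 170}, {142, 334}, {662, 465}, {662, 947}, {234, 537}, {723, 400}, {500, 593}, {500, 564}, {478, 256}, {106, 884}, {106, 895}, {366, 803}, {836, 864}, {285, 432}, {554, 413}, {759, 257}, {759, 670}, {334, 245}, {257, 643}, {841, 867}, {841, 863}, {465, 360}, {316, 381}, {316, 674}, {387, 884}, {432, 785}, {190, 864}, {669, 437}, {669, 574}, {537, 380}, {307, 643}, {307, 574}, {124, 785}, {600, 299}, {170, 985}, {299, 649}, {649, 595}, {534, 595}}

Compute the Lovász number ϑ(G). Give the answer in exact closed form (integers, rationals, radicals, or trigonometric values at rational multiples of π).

99*cos(pi/99)/(cos(pi/99) + 1)

deg(914) = 2; N(914) = {234, 366}.
N(435) = {712, 380}, |N(435)| = 2.
Vertex 387 has 2 neighbors: 958, 884.
N(107) = {386, 166}, |N(107)| = 2.
99-vertex 2-regular graph: this is C_{99}, the 99-cycle.
A has 50 distinct eigenvalues ≈ [2.0, 1.99597, 1.98391, 1.96386, 1.9359, 1.90014, 1.85674, 1.80585, 1.7477, 1.68251, 1.61054, 1.53209, 1.44747, 1.35702, 1.26111, 1.16011, 1.05445, 0.94454, 0.83083, 0.71377, 0.59384, 0.47152, 0.3473, 0.22168, 0.09516, -0.03173, -0.1585, -0.28463, -0.40961, -0.53295, -0.65414, -0.77269, -0.88813, -1.0, -1.10784, -1.21122, -1.30972, -1.40295, -1.49053, -1.57211, -1.64735, -1.71597, -1.77767, -1.83222, -1.87939, -1.91899, -1.95086, -1.97488, -1.99094, -1.99899].
−99·(-2*cos(pi/99)) / ((2)−(-2*cos(pi/99))) = 99*cos(pi/99)/(cos(pi/99) + 1) = ϑ(G).
Numerically 49.4875363.
Sandwich: α(G)=49 ≤ ϑ(G)=99*cos(pi/99)/(cos(pi/99) + 1) ≤ χ(Ḡ)=50 (both strict).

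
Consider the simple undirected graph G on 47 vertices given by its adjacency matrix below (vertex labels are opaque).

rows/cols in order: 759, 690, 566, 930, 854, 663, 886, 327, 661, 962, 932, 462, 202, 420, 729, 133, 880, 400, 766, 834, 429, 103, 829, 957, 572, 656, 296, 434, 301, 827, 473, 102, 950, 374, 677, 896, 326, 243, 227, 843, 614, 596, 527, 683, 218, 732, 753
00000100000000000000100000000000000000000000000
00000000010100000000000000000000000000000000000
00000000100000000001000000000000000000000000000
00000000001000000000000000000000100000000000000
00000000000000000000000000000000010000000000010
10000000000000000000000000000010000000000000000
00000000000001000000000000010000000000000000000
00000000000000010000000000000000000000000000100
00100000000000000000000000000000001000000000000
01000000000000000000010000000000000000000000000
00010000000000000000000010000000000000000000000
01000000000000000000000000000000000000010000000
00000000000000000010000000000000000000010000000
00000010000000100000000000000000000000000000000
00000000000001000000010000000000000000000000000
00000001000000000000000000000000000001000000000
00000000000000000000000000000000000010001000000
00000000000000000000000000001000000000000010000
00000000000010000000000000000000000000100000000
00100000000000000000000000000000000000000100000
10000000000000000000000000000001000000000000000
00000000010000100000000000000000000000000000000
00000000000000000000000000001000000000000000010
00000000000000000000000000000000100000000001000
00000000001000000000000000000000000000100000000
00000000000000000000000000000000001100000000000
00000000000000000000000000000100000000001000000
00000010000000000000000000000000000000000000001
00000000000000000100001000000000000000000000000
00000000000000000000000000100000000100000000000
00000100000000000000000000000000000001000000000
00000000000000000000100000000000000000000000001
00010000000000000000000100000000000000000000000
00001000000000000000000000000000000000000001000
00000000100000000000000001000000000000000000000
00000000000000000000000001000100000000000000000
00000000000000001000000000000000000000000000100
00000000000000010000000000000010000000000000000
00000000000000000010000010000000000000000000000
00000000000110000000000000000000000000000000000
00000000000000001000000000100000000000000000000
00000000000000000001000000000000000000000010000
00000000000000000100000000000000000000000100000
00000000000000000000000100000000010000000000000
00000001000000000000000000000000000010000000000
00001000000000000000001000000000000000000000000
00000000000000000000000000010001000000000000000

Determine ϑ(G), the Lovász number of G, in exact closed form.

47*cos(pi/47)/(cos(pi/47) + 1)

N(596) = {834, 527}, |N(596)| = 2.
Vertex 663 has 2 neighbors: 759, 473.
Vertex 759 has 2 neighbors: 663, 429.
deg(957) = 2; N(957) = {950, 683}.
2-regular, N=47; this is C_{47}, the 47-cycle.
The 24 distinct eigenvalues: [2.0, 1.982155, 1.928938, 1.8413, 1.720803, 1.569599, 1.390385, 1.186359, 0.961164, 0.718816, 0.46364, 0.200191, -0.06683, -0.332659, -0.592551, -0.84187, -1.076165, -1.291256, -1.483304, -1.648883, -1.785038, -1.889338, -1.959923, -1.995534].
ϑ = −N·λ_min/(λ_max−λ_min) = −47·(-2*cos(pi/47))/(2−(-2*cos(pi/47))) = 47*cos(pi/47)/(cos(pi/47) + 1).
Numerically 23.473731493.
Sandwich: α(G)=23 ≤ ϑ(G)=47*cos(pi/47)/(cos(pi/47) + 1) ≤ χ(Ḡ)=24 (both strict).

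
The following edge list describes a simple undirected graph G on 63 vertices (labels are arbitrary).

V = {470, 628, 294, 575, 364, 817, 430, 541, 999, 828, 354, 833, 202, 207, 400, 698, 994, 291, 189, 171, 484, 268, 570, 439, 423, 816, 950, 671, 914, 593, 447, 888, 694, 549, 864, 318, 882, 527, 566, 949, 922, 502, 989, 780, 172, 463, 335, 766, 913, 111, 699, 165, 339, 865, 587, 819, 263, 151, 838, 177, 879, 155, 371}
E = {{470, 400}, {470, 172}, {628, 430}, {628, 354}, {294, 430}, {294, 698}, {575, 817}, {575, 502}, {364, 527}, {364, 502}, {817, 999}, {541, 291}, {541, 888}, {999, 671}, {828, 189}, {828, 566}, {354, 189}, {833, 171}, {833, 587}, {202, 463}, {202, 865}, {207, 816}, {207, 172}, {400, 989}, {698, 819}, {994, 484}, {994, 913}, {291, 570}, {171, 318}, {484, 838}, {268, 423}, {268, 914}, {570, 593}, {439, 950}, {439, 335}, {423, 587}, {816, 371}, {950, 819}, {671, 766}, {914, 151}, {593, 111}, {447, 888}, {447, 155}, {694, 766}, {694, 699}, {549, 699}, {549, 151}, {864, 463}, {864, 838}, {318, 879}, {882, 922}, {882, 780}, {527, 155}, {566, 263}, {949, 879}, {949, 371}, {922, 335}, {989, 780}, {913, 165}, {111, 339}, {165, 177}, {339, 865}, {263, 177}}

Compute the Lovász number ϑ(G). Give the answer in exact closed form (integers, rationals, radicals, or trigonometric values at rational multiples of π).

Vertex 671 has 2 neighbors: 999, 766.
Vertex 838 has 2 neighbors: 484, 864.
deg(202) = 2; N(202) = {463, 865}.
Vertex 268 has 2 neighbors: 423, 914.
deg(v) = 2 for all v (|V|=63); this is C_{63}, the 63-cycle.
The 32 distinct eigenvalues: [2.0, 1.99006, 1.96034, 1.91115, 1.84295, 1.75644, 1.65248, 1.53209, 1.39647, 1.24698, 1.08509, 0.91242, 0.73068, 0.54168, 0.3473, 0.14946, -0.04986, -0.24869, -0.44504, -0.63697, -0.82257, -1.0, -1.16749, -1.32337, -1.4661, -1.59427, -1.70658, -1.80194, -1.87939, -1.93815, -1.97766, -1.99751].
Lovász: ϑ = −63(-2*cos(pi/63))/(2+-(-1)*2*cos(pi/63)) = 63*cos(pi/63)/(cos(pi/63) + 1).
Numerically 31.48041.
α=31, χ(Ḡ)=32; ϑ=63*cos(pi/63)/(cos(pi/63) + 1) lies between (both strict).

63*cos(pi/63)/(cos(pi/63) + 1)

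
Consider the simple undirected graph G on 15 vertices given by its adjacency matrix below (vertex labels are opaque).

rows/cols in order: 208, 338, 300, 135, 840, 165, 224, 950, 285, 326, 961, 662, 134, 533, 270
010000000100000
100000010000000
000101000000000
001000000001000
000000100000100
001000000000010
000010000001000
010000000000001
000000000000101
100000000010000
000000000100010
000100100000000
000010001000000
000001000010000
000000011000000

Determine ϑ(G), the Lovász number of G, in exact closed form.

15*cos(pi/15)/(cos(pi/15) + 1)

deg(533) = 2; N(533) = {165, 961}.
Vertex 270 has 2 neighbors: 950, 285.
deg(840) = 2; N(840) = {224, 134}.
Vertex 300 has 2 neighbors: 135, 165.
15-vertex 2-regular graph: the odd cycle C_{15}.
spec(A) ≈ [2.0, 1.827091, 1.338261, 0.618034, -0.209057, -1.0, -1.618034, -1.956295] (distinct, 6 d.p.).
Lovász: ϑ = −15(-2*cos(pi/15))/(2+-(-1)*2*cos(pi/15)) = 15*cos(pi/15)/(cos(pi/15) + 1).
≈ 7.41715 (to 5 d.p.).
7 ≤ 15*cos(pi/15)/(cos(pi/15) + 1) ≤ 8: both strict.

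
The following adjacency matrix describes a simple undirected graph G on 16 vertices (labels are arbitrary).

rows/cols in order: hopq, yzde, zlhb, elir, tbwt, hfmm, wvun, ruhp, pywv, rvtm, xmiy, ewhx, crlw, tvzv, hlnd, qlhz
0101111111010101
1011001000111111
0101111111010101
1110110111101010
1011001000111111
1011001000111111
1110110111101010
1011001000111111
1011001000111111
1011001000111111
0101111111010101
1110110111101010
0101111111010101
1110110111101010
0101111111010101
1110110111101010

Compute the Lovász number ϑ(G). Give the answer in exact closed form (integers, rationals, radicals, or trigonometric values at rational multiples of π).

6

Vertex crlw has 11 neighbors: yzde, elir, tbwt, hfmm, wvun, ruhp, pywv, rvtm, ewhx, tvzv, qlhz.
N(ruhp) = {hopq, zlhb, elir, wvun, xmiy, ewhx, crlw, tvzv, hlnd, qlhz}, |N(ruhp)| = 10.
Vertex elir has 11 neighbors: hopq, yzde, zlhb, tbwt, hfmm, ruhp, pywv, rvtm, xmiy, crlw, hlnd.
Vertex hopq has 11 neighbors: yzde, elir, tbwt, hfmm, wvun, ruhp, pywv, rvtm, ewhx, tvzv, qlhz.
G = K_{6,5,5}: α = 6 = χ(Ḡ), so ϑ = 6.
Numerically 6.0000000.
Sandwich: α(G)=6 ≤ ϑ(G)=6 ≤ χ(Ḡ)=6 (collapsed).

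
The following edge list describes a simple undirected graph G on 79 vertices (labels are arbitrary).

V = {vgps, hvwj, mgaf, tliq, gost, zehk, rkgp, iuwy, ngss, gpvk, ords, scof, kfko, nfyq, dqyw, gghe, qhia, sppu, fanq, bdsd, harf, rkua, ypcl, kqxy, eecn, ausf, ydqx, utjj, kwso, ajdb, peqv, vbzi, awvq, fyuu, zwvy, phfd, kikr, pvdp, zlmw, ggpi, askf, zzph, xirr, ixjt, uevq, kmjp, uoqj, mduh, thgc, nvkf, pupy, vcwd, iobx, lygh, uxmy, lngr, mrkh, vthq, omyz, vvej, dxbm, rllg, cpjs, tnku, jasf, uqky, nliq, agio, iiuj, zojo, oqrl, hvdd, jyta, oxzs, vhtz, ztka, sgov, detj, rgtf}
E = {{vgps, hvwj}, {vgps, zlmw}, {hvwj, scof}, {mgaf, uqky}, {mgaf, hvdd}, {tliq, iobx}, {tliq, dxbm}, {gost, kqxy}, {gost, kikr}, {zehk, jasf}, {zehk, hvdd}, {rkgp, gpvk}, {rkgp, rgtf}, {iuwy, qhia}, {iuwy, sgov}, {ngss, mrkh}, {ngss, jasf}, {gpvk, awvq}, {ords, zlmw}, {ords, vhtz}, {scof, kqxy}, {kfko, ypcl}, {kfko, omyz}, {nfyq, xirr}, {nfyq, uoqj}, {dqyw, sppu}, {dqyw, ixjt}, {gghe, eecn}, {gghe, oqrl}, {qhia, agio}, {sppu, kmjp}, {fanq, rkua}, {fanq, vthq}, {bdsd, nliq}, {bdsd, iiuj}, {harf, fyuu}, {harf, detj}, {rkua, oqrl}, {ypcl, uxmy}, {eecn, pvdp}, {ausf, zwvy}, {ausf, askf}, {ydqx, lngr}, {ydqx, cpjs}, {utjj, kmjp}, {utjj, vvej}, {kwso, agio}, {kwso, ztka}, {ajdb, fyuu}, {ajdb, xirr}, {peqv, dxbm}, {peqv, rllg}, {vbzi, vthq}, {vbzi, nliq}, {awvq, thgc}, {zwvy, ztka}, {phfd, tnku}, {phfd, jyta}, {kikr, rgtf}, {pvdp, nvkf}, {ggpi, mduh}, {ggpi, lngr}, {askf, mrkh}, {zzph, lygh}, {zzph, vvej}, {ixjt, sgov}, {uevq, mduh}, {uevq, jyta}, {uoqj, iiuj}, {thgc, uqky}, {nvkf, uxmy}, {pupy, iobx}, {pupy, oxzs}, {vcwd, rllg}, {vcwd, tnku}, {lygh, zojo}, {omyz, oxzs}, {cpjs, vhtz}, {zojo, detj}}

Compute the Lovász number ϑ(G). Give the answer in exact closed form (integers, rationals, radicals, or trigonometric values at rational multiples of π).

79*cos(pi/79)/(cos(pi/79) + 1)

deg(qhia) = 2; N(qhia) = {iuwy, agio}.
N(jyta) = {phfd, uevq}, |N(jyta)| = 2.
Vertex ixjt has 2 neighbors: dqyw, sgov.
deg(mrkh) = 2; N(mrkh) = {ngss, askf}.
Every vertex has degree 2 (N=79); this is C_{79}, the 79-cycle.
The 40 distinct eigenvalues: [2.0, 1.994, 1.975, 1.943, 1.9, 1.844, 1.777, 1.698, 1.609, 1.509, 1.4, 1.282, 1.156, 1.023, 0.883, 0.738, 0.588, 0.434, 0.277, 0.119, -0.04, -0.199, -0.356, -0.511, -0.663, -0.811, -0.954, -1.09, -1.22, -1.342, -1.456, -1.56, -1.655, -1.739, -1.812, -1.873, -1.923, -1.961, -1.986, -1.998].
Lovász: ϑ = −79(-2*cos(pi/79))/(2+-(-1)*2*cos(pi/79)) = 79*cos(pi/79)/(cos(pi/79) + 1).
= 39.48438… (decimal).
Lovász sandwich 39 ≤ 79*cos(pi/79)/(cos(pi/79) + 1) ≤ 40: both strict.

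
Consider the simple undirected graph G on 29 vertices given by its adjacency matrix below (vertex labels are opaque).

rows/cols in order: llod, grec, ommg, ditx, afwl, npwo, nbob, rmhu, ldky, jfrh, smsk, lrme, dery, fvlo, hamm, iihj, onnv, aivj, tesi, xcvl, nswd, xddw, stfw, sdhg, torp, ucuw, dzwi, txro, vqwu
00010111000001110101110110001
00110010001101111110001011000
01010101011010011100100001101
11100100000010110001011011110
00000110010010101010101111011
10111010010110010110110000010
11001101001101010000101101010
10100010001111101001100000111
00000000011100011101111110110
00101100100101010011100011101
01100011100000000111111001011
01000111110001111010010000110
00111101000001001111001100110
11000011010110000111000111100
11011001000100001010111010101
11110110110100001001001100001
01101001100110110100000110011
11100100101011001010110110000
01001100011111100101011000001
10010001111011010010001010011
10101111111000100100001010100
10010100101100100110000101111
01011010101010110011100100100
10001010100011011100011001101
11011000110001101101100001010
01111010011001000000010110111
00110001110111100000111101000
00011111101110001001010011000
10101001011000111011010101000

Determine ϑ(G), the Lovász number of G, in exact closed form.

sqrt(29)

deg(hamm) = 14; N(hamm) = {llod, grec, ditx, afwl, rmhu, lrme, onnv, tesi, nswd, xddw, stfw, torp, dzwi, vqwu}.
N(afwl) = {npwo, nbob, jfrh, dery, hamm, onnv, tesi, nswd, stfw, sdhg, torp, ucuw, txro, vqwu}, |N(afwl)| = 14.
deg(grec) = 14; N(grec) = {ommg, ditx, nbob, smsk, lrme, fvlo, hamm, iihj, onnv, aivj, tesi, stfw, torp, ucuw}.
N(fvlo) = {llod, grec, nbob, rmhu, jfrh, lrme, dery, aivj, tesi, xcvl, sdhg, torp, ucuw, dzwi}, |N(fvlo)| = 14.
Every vertex has degree 14 (N=29); Paley(29): SR with (k,λ,μ)=(14,6,7).
spec(A) ≈ [14.0, 2.193, -3.193] (distinct, 3 d.p.).
λ_max=14, λ_min=-sqrt(29)/2 - 1/2; ϑ = −29·λ_min/(λ_max−λ_min) = sqrt(29).
≈ 5.385165 (to 6 d.p.).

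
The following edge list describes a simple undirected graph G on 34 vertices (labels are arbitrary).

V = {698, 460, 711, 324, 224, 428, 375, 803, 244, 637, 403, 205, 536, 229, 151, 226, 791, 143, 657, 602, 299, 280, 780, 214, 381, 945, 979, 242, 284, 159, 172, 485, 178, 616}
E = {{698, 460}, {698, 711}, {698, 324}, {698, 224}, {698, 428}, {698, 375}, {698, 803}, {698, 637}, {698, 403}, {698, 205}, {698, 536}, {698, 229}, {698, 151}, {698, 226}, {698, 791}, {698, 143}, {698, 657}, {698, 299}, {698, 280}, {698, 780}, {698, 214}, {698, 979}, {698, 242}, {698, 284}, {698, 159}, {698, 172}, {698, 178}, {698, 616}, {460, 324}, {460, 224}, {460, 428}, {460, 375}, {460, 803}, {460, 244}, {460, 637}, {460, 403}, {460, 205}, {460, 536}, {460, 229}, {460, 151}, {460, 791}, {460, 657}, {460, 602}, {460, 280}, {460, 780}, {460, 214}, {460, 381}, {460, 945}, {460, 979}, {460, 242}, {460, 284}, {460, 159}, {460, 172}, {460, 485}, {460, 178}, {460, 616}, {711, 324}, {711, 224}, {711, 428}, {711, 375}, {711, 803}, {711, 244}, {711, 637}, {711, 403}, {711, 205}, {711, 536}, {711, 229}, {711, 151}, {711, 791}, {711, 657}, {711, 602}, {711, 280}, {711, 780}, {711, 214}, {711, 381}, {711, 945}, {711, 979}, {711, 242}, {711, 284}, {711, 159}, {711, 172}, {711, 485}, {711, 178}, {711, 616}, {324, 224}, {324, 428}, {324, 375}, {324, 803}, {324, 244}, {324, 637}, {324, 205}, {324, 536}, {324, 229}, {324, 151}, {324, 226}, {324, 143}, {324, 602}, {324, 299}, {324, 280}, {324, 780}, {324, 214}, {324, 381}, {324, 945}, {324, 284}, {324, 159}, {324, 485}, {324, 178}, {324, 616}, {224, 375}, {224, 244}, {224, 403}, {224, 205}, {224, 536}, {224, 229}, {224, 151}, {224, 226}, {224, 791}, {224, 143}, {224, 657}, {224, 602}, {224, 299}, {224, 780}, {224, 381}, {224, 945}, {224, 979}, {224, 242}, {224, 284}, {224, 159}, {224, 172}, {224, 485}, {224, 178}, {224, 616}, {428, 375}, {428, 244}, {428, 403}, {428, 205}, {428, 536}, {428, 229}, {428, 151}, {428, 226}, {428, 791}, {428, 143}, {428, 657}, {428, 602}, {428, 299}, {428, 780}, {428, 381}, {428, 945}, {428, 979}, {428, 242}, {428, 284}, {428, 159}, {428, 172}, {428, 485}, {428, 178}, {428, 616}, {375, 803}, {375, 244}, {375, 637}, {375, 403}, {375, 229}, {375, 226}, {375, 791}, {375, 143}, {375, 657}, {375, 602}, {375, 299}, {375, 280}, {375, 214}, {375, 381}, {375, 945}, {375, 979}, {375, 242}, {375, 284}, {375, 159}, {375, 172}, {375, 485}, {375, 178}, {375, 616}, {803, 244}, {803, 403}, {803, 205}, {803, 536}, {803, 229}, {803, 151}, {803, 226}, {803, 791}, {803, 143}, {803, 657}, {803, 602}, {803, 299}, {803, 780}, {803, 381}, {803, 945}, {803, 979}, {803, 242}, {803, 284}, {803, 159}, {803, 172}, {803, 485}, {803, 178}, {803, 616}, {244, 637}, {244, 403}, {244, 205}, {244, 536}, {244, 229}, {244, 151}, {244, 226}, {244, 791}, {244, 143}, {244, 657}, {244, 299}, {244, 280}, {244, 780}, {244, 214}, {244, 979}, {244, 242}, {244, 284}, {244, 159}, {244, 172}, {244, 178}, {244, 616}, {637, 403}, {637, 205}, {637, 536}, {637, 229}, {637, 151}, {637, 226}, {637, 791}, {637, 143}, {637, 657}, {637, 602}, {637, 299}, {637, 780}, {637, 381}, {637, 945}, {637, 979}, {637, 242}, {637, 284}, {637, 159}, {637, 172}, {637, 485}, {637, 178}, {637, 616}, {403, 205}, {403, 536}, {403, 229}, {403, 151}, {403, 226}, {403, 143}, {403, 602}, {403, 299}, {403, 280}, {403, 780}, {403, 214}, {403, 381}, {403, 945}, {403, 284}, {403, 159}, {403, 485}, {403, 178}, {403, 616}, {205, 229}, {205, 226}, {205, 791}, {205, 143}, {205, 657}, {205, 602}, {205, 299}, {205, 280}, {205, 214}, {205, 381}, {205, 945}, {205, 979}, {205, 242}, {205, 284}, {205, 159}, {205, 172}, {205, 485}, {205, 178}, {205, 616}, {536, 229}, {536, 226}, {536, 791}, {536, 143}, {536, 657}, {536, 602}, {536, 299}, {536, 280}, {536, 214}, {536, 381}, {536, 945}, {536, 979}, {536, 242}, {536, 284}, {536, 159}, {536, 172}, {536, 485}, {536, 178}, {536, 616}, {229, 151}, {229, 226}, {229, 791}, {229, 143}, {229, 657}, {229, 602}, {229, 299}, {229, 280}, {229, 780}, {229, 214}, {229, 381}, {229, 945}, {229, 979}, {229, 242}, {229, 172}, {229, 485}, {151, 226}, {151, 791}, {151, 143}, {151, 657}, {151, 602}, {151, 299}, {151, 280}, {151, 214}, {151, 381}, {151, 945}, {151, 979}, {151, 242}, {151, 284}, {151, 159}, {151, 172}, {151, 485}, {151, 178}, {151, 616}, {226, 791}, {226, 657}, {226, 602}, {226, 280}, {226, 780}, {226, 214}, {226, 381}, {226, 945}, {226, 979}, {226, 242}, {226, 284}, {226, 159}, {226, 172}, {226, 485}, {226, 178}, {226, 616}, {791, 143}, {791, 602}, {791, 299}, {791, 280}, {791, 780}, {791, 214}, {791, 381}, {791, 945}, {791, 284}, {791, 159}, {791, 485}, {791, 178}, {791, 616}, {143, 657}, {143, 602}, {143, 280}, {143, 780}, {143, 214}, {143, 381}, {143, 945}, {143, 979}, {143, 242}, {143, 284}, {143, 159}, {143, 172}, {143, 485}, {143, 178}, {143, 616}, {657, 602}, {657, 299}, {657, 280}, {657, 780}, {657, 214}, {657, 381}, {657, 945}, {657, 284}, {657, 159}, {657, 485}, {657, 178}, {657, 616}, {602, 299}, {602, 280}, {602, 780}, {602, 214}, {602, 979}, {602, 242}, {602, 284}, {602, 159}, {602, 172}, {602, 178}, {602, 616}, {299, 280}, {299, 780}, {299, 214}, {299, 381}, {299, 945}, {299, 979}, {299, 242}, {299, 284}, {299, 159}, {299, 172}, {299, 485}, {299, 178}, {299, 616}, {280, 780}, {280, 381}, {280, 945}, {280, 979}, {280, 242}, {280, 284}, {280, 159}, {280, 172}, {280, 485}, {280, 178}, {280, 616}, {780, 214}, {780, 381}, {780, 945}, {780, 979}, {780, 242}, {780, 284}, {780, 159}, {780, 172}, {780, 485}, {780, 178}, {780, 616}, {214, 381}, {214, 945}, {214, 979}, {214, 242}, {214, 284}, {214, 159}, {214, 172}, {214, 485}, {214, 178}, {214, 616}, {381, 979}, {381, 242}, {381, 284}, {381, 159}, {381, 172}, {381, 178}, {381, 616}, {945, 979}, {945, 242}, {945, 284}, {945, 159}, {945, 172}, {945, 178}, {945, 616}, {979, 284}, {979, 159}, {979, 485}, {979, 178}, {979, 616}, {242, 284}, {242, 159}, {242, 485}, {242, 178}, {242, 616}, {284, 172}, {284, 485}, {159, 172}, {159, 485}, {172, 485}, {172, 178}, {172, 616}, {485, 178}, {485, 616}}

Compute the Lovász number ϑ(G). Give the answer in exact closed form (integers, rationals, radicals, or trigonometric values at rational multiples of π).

7

Vertex 657 has 27 neighbors: 698, 460, 711, 224, 428, 375, 803, 244, 637, 205, 536, 229, 151, 226, 143, 602, 299, 280, 780, 214, 381, 945, 284, 159, 485, 178, 616.
deg(485) = 28; N(485) = {460, 711, 324, 224, 428, 375, 803, 637, 403, 205, 536, 229, 151, 226, 791, 143, 657, 299, 280, 780, 214, 979, 242, 284, 159, 172, 178, 616}.
Vertex 979 has 27 neighbors: 698, 460, 711, 224, 428, 375, 803, 244, 637, 205, 536, 229, 151, 226, 143, 602, 299, 280, 780, 214, 381, 945, 284, 159, 485, 178, 616.
Vertex 698 has 28 neighbors: 460, 711, 324, 224, 428, 375, 803, 637, 403, 205, 536, 229, 151, 226, 791, 143, 657, 299, 280, 780, 214, 979, 242, 284, 159, 172, 178, 616.
K_{7,6,6,5,5,5} (perfect); ϑ(G) = α(G) = max{7,6,6,5,5,5} = 7.
ϑ(G) ≈ 7.000000.
Lovász sandwich 7 ≤ 7 ≤ 7: collapsed.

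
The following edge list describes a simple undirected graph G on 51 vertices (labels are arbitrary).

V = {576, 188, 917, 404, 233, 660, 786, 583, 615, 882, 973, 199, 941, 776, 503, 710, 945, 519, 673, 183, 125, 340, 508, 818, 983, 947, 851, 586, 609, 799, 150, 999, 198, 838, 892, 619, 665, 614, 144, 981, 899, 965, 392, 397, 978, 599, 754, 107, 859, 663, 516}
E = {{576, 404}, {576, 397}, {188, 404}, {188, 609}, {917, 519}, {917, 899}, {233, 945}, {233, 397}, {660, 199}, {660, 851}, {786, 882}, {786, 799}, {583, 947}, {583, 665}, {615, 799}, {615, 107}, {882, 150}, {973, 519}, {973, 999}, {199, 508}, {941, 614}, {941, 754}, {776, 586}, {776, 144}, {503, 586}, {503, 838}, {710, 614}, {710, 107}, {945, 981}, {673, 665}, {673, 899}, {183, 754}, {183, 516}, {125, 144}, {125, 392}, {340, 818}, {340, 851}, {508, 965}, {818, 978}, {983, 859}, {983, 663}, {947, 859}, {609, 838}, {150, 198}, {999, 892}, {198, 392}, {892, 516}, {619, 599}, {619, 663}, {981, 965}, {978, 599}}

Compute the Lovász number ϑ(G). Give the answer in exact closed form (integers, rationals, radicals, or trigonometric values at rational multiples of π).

51*cos(pi/51)/(cos(pi/51) + 1)

N(125) = {144, 392}, |N(125)| = 2.
N(599) = {619, 978}, |N(599)| = 2.
N(188) = {404, 609}, |N(188)| = 2.
N(609) = {188, 838}, |N(609)| = 2.
2-regular, N=51; connected 2-regular on 51 ⇒ C_{51}.
A has 26 distinct eigenvalues ≈ [2.0, 1.984841, 1.939594, 1.864944, 1.762024, 1.632394, 1.478018, 1.301237, 1.10473, 0.891477, 0.66471, 0.427866, 0.184537, -0.06159, -0.306783, -0.547326, -0.779572, -1.0, -1.205269, -1.392268, -1.558161, -1.700434, -1.816931, -1.905884, -1.965946, -1.996207].
λ_max=2, λ_min=-2*cos(pi/51); ϑ = −51·λ_min/(λ_max−λ_min) = 51*cos(pi/51)/(cos(pi/51) + 1).
= 25.47579449… (decimal).
Lovász sandwich 25 ≤ 51*cos(pi/51)/(cos(pi/51) + 1) ≤ 26: both strict.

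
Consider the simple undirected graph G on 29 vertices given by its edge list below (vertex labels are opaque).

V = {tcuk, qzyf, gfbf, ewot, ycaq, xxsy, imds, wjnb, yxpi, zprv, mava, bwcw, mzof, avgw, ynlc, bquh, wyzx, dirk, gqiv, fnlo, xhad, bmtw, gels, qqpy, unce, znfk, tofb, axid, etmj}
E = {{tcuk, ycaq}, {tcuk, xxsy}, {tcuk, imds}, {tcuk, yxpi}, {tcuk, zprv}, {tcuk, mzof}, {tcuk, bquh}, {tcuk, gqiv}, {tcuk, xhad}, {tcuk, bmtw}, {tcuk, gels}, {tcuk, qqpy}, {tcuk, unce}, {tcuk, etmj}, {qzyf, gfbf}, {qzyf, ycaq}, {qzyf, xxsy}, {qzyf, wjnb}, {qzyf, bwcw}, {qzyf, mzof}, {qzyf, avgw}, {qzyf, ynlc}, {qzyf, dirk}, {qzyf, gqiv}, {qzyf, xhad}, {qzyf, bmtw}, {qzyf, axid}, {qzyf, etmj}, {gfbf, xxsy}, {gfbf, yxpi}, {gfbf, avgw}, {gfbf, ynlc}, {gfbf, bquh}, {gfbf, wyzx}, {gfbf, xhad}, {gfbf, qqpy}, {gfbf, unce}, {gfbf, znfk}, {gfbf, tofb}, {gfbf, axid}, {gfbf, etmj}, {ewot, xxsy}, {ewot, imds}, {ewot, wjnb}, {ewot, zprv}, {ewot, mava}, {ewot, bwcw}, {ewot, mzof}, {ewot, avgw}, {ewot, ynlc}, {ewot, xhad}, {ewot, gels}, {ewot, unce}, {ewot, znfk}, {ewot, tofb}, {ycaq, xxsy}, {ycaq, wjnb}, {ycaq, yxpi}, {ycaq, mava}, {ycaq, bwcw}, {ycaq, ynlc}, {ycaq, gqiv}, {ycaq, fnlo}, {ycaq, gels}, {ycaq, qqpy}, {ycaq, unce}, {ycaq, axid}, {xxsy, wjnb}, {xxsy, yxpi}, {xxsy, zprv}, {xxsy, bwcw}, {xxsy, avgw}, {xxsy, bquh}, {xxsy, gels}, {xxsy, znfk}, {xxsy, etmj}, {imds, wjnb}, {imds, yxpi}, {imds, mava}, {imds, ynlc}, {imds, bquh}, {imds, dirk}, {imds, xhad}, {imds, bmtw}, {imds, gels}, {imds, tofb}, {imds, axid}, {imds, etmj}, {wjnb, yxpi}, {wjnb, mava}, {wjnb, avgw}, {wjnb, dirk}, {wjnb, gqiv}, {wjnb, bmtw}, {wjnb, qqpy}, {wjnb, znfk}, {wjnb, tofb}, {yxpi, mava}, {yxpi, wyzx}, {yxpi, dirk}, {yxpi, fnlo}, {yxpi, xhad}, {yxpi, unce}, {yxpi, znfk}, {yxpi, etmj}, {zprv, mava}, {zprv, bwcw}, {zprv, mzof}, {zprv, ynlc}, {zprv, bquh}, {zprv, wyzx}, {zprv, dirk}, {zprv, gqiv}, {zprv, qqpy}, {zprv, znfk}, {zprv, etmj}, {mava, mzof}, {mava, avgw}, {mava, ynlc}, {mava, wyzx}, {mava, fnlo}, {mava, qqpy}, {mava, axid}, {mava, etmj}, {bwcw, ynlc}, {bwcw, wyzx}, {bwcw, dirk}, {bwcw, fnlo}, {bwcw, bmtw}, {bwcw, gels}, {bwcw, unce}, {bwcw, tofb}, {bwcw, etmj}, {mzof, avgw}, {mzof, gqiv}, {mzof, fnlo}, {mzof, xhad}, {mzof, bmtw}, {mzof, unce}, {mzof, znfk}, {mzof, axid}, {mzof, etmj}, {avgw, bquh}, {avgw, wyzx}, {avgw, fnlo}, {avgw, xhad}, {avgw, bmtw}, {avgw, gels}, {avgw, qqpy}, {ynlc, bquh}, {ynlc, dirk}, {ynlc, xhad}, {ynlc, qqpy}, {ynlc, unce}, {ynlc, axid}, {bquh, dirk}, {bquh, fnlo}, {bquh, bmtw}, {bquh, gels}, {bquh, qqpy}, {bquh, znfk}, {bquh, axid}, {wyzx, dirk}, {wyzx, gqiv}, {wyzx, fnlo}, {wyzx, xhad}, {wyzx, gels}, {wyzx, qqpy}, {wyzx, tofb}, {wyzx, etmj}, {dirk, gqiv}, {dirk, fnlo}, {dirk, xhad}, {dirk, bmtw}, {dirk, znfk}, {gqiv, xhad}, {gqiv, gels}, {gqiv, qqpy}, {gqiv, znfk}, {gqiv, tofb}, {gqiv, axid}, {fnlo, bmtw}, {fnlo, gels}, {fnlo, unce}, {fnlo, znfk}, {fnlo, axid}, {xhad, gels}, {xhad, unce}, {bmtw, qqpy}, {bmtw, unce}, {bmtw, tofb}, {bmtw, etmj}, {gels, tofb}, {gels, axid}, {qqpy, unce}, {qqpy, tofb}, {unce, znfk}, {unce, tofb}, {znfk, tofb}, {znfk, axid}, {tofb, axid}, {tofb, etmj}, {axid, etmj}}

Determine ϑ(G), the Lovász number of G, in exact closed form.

Vertex gfbf has 14 neighbors: qzyf, xxsy, yxpi, avgw, ynlc, bquh, wyzx, xhad, qqpy, unce, znfk, tofb, axid, etmj.
deg(ycaq) = 14; N(ycaq) = {tcuk, qzyf, xxsy, wjnb, yxpi, mava, bwcw, ynlc, gqiv, fnlo, gels, qqpy, unce, axid}.
deg(mzof) = 14; N(mzof) = {tcuk, qzyf, ewot, zprv, mava, avgw, gqiv, fnlo, xhad, bmtw, unce, znfk, axid, etmj}.
Vertex zprv has 14 neighbors: tcuk, ewot, xxsy, mava, bwcw, mzof, ynlc, bquh, wyzx, dirk, gqiv, qqpy, znfk, etmj.
deg(v) = 14 for all v (|V|=29); strongly regular (29,14,6,7).
spec(A) ≈ [14.0, 2.192582, -3.192582] (distinct, 6 d.p.).
Lovász: ϑ = −29(-sqrt(29)/2 - 1/2)/(14+-(-sqrt(29)/2 - 1/2)) = sqrt(29).
Numerically 5.38516481.

sqrt(29)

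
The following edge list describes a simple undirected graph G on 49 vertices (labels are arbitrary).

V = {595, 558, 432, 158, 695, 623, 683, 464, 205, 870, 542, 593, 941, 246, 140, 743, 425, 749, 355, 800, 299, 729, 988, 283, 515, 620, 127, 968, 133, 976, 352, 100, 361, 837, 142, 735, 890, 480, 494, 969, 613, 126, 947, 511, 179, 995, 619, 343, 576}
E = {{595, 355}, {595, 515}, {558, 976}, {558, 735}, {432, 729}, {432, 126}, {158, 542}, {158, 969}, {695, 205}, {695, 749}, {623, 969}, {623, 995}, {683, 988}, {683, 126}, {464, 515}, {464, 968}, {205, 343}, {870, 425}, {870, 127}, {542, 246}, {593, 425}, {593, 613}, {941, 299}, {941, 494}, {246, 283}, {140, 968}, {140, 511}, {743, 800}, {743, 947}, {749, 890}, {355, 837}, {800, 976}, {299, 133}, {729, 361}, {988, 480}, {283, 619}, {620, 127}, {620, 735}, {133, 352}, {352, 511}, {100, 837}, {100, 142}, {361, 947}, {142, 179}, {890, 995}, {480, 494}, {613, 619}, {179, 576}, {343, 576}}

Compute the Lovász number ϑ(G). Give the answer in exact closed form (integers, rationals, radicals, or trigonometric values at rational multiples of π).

49*cos(pi/49)/(cos(pi/49) + 1)

Vertex 205 has 2 neighbors: 695, 343.
deg(870) = 2; N(870) = {425, 127}.
deg(542) = 2; N(542) = {158, 246}.
Vertex 464 has 2 neighbors: 515, 968.
Every vertex has degree 2 (N=49); a single 49-cycle (edge-transitive).
The 25 distinct eigenvalues: [2.0, 1.98358, 1.93459, 1.853834, 1.742637, 1.602827, 1.436699, 1.24698, 1.036785, 0.809567, 0.569055, 0.3192, 0.064103, -0.192046, -0.445042, -0.69073, -0.925077, -1.144233, -1.344602, -1.522892, -1.676176, -1.801938, -1.898111, -1.963118, -1.995891].
λ_max=2, λ_min=-2*cos(pi/49); ϑ = −49·λ_min/(λ_max−λ_min) = 49*cos(pi/49)/(cos(pi/49) + 1).
ϑ(G) ≈ 24.4748.
Lovász sandwich 24 ≤ 49*cos(pi/49)/(cos(pi/49) + 1) ≤ 25: both strict.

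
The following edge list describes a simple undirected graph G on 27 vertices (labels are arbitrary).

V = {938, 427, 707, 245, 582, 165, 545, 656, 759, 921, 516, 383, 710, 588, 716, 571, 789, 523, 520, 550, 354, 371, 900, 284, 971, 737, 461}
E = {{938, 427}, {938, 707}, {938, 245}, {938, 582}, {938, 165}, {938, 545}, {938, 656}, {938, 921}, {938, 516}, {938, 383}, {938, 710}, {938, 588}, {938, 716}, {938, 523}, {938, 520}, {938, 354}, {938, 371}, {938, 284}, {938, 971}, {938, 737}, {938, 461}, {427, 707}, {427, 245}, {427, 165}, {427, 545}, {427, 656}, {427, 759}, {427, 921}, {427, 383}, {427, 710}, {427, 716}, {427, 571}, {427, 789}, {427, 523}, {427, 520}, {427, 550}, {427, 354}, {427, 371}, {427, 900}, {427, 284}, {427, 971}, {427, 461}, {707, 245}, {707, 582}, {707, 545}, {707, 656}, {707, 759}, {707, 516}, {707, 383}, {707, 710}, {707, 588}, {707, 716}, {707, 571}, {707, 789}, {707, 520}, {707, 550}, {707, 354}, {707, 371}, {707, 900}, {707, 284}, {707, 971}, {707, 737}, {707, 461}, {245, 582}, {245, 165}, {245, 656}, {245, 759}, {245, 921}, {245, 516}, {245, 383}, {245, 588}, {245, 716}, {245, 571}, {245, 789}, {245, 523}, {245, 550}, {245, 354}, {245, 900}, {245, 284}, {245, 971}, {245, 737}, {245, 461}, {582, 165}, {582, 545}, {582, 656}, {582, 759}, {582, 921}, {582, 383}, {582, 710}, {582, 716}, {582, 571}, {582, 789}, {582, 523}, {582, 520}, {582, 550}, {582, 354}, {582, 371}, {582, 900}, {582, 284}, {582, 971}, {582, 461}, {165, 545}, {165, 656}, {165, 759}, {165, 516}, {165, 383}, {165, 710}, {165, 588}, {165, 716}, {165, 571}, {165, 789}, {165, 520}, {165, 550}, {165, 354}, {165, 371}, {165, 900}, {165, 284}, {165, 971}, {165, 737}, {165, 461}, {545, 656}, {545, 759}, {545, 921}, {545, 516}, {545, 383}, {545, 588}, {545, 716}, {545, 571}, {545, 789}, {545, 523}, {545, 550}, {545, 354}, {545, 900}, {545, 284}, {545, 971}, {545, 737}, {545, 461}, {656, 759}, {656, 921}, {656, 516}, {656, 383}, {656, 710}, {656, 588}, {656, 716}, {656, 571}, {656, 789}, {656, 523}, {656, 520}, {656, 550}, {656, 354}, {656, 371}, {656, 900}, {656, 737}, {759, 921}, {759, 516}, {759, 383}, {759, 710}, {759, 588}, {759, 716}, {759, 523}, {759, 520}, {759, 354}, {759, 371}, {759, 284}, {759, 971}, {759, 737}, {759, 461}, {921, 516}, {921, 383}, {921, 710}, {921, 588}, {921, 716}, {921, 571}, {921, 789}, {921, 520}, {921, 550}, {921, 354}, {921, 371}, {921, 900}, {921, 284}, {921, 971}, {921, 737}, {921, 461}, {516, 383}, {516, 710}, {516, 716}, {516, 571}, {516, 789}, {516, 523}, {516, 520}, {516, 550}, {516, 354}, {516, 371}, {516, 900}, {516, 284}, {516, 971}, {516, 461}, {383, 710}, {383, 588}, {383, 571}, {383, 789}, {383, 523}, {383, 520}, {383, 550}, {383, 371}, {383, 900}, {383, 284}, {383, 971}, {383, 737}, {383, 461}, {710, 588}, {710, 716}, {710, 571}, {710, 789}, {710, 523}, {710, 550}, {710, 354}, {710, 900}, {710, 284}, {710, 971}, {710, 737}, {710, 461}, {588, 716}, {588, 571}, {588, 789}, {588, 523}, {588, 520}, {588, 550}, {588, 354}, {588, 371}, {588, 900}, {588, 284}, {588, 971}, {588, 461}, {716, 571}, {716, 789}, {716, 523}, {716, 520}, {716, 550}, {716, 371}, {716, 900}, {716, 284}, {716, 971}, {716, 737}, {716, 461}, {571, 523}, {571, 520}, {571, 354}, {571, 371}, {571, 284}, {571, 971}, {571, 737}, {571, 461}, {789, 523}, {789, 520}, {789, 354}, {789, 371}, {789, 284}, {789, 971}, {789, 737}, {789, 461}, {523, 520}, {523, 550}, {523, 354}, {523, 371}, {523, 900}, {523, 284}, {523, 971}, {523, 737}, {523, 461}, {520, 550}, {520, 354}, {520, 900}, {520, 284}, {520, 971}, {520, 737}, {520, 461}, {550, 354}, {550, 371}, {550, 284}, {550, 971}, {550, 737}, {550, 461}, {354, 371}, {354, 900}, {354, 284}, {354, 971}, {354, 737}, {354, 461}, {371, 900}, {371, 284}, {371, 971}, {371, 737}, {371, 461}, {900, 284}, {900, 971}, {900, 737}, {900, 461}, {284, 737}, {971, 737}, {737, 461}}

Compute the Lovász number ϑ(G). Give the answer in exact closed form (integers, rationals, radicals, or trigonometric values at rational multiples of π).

6

deg(165) = 23; N(165) = {938, 427, 245, 582, 545, 656, 759, 516, 383, 710, 588, 716, 571, 789, 520, 550, 354, 371, 900, 284, 971, 737, 461}.
deg(759) = 21; N(759) = {427, 707, 245, 582, 165, 545, 656, 921, 516, 383, 710, 588, 716, 523, 520, 354, 371, 284, 971, 737, 461}.
deg(427) = 22; N(427) = {938, 707, 245, 165, 545, 656, 759, 921, 383, 710, 716, 571, 789, 523, 520, 550, 354, 371, 900, 284, 971, 461}.
N(284) = {938, 427, 707, 245, 582, 165, 545, 759, 921, 516, 383, 710, 588, 716, 571, 789, 523, 520, 550, 354, 371, 900, 737}, |N(284)| = 23.
Complete 6-partite, parts [6, 5, 5, 4, 4, 3]: perfect, ϑ = α = 6.
≈ 6.000000 (to 6 d.p.).
Sandwich: α(G)=6 ≤ ϑ(G)=6 ≤ χ(Ḡ)=6 (collapsed).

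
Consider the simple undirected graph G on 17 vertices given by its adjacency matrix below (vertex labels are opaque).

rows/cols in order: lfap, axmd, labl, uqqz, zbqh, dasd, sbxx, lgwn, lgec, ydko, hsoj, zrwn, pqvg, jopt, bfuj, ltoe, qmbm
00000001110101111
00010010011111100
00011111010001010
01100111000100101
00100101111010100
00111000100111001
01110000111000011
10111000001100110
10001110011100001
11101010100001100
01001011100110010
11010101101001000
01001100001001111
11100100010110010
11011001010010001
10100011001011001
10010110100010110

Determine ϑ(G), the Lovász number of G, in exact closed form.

sqrt(17)

deg(lgwn) = 8; N(lgwn) = {lfap, labl, uqqz, zbqh, hsoj, zrwn, bfuj, ltoe}.
deg(pqvg) = 8; N(pqvg) = {axmd, zbqh, dasd, hsoj, jopt, bfuj, ltoe, qmbm}.
N(zbqh) = {labl, dasd, lgwn, lgec, ydko, hsoj, pqvg, bfuj}, |N(zbqh)| = 8.
N(lgec) = {lfap, zbqh, dasd, sbxx, ydko, hsoj, zrwn, qmbm}, |N(lgec)| = 8.
8-regular, N=17; SR(17,8,3,4) — a Paley graph.
The 3 distinct eigenvalues: [8.0, 1.562, -2.562].
ϑ = −N·λ_min/(λ_max−λ_min) = −17·(-sqrt(17)/2 - 1/2)/(8−(-sqrt(17)/2 - 1/2)) = sqrt(17).
≈ 4.12311 (to 5 d.p.).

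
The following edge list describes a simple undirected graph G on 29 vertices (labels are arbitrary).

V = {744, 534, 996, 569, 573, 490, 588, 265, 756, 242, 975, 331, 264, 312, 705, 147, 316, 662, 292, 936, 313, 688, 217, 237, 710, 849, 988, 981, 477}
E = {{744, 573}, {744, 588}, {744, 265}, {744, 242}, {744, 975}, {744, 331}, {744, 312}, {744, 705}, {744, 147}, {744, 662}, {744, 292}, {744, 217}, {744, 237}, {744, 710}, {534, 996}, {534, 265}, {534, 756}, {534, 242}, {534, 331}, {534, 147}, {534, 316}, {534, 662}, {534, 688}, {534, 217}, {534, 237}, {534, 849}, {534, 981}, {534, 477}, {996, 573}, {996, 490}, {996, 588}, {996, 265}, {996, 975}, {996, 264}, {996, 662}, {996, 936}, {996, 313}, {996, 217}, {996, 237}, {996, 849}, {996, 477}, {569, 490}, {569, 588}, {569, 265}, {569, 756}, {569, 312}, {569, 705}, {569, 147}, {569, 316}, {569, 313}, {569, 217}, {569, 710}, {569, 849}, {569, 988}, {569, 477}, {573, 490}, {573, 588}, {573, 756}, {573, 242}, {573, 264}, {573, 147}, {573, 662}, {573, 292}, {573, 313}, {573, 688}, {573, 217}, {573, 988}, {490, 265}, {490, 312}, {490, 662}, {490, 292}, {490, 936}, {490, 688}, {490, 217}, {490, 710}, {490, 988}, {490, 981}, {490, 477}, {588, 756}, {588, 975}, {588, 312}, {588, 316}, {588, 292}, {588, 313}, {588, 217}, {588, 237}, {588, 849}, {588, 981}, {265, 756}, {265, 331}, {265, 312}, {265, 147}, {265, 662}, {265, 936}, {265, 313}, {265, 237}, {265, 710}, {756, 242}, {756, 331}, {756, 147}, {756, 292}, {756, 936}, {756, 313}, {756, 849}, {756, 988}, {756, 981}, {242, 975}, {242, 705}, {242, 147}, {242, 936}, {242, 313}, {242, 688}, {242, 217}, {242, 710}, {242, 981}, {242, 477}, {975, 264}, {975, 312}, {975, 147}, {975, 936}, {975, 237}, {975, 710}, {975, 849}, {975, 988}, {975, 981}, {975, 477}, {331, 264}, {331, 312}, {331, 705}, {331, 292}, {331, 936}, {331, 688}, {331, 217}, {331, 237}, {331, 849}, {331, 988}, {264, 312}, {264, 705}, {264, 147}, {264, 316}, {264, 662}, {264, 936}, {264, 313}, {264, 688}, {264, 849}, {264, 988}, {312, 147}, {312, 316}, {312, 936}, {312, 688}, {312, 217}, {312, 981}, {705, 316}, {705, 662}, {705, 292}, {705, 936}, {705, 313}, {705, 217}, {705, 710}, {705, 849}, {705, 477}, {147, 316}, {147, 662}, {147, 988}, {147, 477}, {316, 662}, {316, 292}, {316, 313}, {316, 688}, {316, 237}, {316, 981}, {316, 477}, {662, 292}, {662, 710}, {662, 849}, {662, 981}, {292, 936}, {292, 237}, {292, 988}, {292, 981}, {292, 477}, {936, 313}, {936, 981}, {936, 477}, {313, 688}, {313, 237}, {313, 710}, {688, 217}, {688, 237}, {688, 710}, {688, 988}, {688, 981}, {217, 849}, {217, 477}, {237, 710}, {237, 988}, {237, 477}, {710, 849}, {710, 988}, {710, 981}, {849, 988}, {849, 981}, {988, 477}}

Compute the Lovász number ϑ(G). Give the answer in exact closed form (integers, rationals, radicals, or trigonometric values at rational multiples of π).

sqrt(29)

deg(744) = 14; N(744) = {573, 588, 265, 242, 975, 331, 312, 705, 147, 662, 292, 217, 237, 710}.
deg(756) = 14; N(756) = {534, 569, 573, 588, 265, 242, 331, 147, 292, 936, 313, 849, 988, 981}.
deg(705) = 14; N(705) = {744, 569, 242, 331, 264, 316, 662, 292, 936, 313, 217, 710, 849, 477}.
N(975) = {744, 996, 588, 242, 264, 312, 147, 936, 237, 710, 849, 988, 981, 477}, |N(975)| = 14.
14-regular, N=29; SR(29,14,6,7) — a Paley graph.
A has 3 distinct eigenvalues ≈ [14.0, 2.1926, -3.1926].
−29·(-sqrt(29)/2 - 1/2) / ((14)−(-sqrt(29)/2 - 1/2)) = sqrt(29) = ϑ(G).
ϑ(G) ≈ 5.38516.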